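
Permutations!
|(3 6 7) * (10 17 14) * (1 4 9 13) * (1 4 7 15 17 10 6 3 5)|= 12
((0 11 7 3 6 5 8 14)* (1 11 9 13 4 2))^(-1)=((0 9 13 4 2 1 11 7 3 6 5 8 14))^(-1)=(0 14 8 5 6 3 7 11 1 2 4 13 9)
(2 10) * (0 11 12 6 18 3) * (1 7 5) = (0 11 12 6 18 3)(1 7 5)(2 10) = [11, 7, 10, 0, 4, 1, 18, 5, 8, 9, 2, 12, 6, 13, 14, 15, 16, 17, 3]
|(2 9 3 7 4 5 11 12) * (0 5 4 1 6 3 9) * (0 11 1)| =6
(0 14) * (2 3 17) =(0 14)(2 3 17) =[14, 1, 3, 17, 4, 5, 6, 7, 8, 9, 10, 11, 12, 13, 0, 15, 16, 2]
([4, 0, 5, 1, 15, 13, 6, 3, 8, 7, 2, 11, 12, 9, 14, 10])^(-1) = (0 1 3 7 9 13 5 2 10 15 4)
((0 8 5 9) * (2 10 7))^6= ((0 8 5 9)(2 10 7))^6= (10)(0 5)(8 9)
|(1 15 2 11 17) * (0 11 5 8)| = 8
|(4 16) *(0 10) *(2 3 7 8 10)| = |(0 2 3 7 8 10)(4 16)| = 6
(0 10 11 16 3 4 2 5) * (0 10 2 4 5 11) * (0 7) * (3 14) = (0 2 11 16 14 3 5 10 7) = [2, 1, 11, 5, 4, 10, 6, 0, 8, 9, 7, 16, 12, 13, 3, 15, 14]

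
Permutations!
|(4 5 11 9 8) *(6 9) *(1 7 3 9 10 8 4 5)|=|(1 7 3 9 4)(5 11 6 10 8)|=5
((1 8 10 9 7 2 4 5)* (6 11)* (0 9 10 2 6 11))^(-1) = ((11)(0 9 7 6)(1 8 2 4 5))^(-1) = (11)(0 6 7 9)(1 5 4 2 8)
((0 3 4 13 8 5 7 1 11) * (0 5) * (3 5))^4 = ((0 5 7 1 11 3 4 13 8))^4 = (0 11 8 1 13 7 4 5 3)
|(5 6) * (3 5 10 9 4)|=|(3 5 6 10 9 4)|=6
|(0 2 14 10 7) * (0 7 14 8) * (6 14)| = |(0 2 8)(6 14 10)| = 3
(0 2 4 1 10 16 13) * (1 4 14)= [2, 10, 14, 3, 4, 5, 6, 7, 8, 9, 16, 11, 12, 0, 1, 15, 13]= (0 2 14 1 10 16 13)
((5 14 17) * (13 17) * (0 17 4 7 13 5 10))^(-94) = ((0 17 10)(4 7 13)(5 14))^(-94) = (0 10 17)(4 13 7)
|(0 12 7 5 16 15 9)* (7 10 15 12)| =8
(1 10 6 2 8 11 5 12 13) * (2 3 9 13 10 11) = (1 11 5 12 10 6 3 9 13)(2 8) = [0, 11, 8, 9, 4, 12, 3, 7, 2, 13, 6, 5, 10, 1]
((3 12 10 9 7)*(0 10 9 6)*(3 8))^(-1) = ((0 10 6)(3 12 9 7 8))^(-1) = (0 6 10)(3 8 7 9 12)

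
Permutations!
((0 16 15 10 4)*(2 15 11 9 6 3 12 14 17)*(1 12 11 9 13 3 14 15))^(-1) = (0 4 10 15 12 1 2 17 14 6 9 16)(3 13 11)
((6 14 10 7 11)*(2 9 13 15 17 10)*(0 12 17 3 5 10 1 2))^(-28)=((0 12 17 1 2 9 13 15 3 5 10 7 11 6 14))^(-28)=(0 17 2 13 3 10 11 14 12 1 9 15 5 7 6)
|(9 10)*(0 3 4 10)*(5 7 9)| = 7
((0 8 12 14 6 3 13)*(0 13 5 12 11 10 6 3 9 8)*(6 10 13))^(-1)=(3 14 12 5)(6 13 11 8 9)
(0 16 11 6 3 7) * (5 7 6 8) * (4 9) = (0 16 11 8 5 7)(3 6)(4 9) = [16, 1, 2, 6, 9, 7, 3, 0, 5, 4, 10, 8, 12, 13, 14, 15, 11]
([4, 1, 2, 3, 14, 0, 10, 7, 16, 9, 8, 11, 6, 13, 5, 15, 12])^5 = (16)(0 4 14 5)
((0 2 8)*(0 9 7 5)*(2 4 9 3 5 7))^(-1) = ((0 4 9 2 8 3 5))^(-1) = (0 5 3 8 2 9 4)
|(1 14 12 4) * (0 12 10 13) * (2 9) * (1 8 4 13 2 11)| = 6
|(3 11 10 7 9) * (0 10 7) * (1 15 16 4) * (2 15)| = 20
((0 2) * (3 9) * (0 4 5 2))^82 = ((2 4 5)(3 9))^82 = (9)(2 4 5)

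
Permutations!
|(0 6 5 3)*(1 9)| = 4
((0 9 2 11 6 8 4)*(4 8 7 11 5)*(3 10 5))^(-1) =((0 9 2 3 10 5 4)(6 7 11))^(-1) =(0 4 5 10 3 2 9)(6 11 7)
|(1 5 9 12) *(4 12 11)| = |(1 5 9 11 4 12)| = 6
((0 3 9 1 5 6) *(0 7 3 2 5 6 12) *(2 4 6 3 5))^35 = ((0 4 6 7 5 12)(1 3 9))^35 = (0 12 5 7 6 4)(1 9 3)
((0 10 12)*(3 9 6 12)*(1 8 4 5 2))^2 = (0 3 6)(1 4 2 8 5)(9 12 10)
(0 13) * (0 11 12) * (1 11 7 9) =(0 13 7 9 1 11 12) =[13, 11, 2, 3, 4, 5, 6, 9, 8, 1, 10, 12, 0, 7]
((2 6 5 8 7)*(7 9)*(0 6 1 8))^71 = (0 5 6)(1 8 9 7 2)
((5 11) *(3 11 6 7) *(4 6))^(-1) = ((3 11 5 4 6 7))^(-1) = (3 7 6 4 5 11)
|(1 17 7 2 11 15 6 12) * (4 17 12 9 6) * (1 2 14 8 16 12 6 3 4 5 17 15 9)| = |(1 6)(2 11 9 3 4 15 5 17 7 14 8 16 12)| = 26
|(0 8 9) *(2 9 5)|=|(0 8 5 2 9)|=5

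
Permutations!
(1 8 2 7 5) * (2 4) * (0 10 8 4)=(0 10 8)(1 4 2 7 5)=[10, 4, 7, 3, 2, 1, 6, 5, 0, 9, 8]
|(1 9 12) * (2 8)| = |(1 9 12)(2 8)| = 6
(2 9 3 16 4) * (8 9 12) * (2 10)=(2 12 8 9 3 16 4 10)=[0, 1, 12, 16, 10, 5, 6, 7, 9, 3, 2, 11, 8, 13, 14, 15, 4]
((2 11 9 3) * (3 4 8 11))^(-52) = (11)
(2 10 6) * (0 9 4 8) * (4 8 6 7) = (0 9 8)(2 10 7 4 6) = [9, 1, 10, 3, 6, 5, 2, 4, 0, 8, 7]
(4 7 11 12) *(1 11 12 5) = (1 11 5)(4 7 12) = [0, 11, 2, 3, 7, 1, 6, 12, 8, 9, 10, 5, 4]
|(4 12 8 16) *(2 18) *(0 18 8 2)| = |(0 18)(2 8 16 4 12)| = 10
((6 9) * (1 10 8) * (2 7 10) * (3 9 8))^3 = ((1 2 7 10 3 9 6 8))^3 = (1 10 6 2 3 8 7 9)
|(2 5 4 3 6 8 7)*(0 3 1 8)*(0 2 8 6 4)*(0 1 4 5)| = |(0 3 5 1 6 2)(7 8)| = 6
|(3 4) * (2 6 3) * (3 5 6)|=6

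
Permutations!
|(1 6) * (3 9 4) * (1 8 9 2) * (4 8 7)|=6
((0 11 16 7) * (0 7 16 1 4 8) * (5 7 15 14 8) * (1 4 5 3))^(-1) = (16)(0 8 14 15 7 5 1 3 4 11)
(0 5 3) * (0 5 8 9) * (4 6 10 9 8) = (0 4 6 10 9)(3 5) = [4, 1, 2, 5, 6, 3, 10, 7, 8, 0, 9]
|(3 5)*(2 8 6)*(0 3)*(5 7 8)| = |(0 3 7 8 6 2 5)| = 7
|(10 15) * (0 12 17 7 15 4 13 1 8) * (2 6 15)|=12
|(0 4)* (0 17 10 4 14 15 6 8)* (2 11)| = |(0 14 15 6 8)(2 11)(4 17 10)| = 30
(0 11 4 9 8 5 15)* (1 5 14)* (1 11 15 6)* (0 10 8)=(0 15 10 8 14 11 4 9)(1 5 6)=[15, 5, 2, 3, 9, 6, 1, 7, 14, 0, 8, 4, 12, 13, 11, 10]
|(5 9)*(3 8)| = 2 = |(3 8)(5 9)|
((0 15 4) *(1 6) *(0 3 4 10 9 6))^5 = (0 1 6 9 10 15)(3 4)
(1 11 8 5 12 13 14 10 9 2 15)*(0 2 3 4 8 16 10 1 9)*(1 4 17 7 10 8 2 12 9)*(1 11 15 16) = (0 12 13 14 4 2 16 8 5 9 3 17 7 10)(1 15 11) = [12, 15, 16, 17, 2, 9, 6, 10, 5, 3, 0, 1, 13, 14, 4, 11, 8, 7]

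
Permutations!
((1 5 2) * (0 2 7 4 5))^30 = (7)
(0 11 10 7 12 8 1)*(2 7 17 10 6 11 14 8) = (0 14 8 1)(2 7 12)(6 11)(10 17) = [14, 0, 7, 3, 4, 5, 11, 12, 1, 9, 17, 6, 2, 13, 8, 15, 16, 10]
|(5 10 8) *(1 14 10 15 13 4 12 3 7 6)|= 12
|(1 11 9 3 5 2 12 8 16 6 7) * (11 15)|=|(1 15 11 9 3 5 2 12 8 16 6 7)|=12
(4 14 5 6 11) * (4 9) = [0, 1, 2, 3, 14, 6, 11, 7, 8, 4, 10, 9, 12, 13, 5] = (4 14 5 6 11 9)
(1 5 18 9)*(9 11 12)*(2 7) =(1 5 18 11 12 9)(2 7) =[0, 5, 7, 3, 4, 18, 6, 2, 8, 1, 10, 12, 9, 13, 14, 15, 16, 17, 11]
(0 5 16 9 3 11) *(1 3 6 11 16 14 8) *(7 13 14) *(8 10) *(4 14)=(0 5 7 13 4 14 10 8 1 3 16 9 6 11)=[5, 3, 2, 16, 14, 7, 11, 13, 1, 6, 8, 0, 12, 4, 10, 15, 9]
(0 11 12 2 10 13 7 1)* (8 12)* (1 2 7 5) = (0 11 8 12 7 2 10 13 5 1) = [11, 0, 10, 3, 4, 1, 6, 2, 12, 9, 13, 8, 7, 5]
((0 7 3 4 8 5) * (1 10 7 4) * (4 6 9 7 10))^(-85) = ((10)(0 6 9 7 3 1 4 8 5))^(-85) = (10)(0 1 6 4 9 8 7 5 3)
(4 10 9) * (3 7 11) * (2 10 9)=(2 10)(3 7 11)(4 9)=[0, 1, 10, 7, 9, 5, 6, 11, 8, 4, 2, 3]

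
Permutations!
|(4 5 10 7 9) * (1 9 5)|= 3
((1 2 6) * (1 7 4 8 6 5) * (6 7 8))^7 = ((1 2 5)(4 6 8 7))^7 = (1 2 5)(4 7 8 6)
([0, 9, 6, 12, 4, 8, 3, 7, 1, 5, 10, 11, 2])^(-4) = (12)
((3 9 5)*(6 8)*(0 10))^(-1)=(0 10)(3 5 9)(6 8)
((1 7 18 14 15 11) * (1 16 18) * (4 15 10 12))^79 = ((1 7)(4 15 11 16 18 14 10 12))^79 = (1 7)(4 12 10 14 18 16 11 15)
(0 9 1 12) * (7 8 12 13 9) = (0 7 8 12)(1 13 9) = [7, 13, 2, 3, 4, 5, 6, 8, 12, 1, 10, 11, 0, 9]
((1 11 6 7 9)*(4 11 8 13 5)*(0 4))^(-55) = ((0 4 11 6 7 9 1 8 13 5))^(-55) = (0 9)(1 4)(5 7)(6 13)(8 11)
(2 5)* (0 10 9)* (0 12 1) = (0 10 9 12 1)(2 5) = [10, 0, 5, 3, 4, 2, 6, 7, 8, 12, 9, 11, 1]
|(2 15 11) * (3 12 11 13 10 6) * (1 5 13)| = 10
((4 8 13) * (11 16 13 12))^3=(4 11)(8 16)(12 13)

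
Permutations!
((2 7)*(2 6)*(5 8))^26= (8)(2 6 7)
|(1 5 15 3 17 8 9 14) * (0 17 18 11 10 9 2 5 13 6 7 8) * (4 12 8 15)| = |(0 17)(1 13 6 7 15 3 18 11 10 9 14)(2 5 4 12 8)| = 110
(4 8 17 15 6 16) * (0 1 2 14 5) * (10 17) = (0 1 2 14 5)(4 8 10 17 15 6 16) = [1, 2, 14, 3, 8, 0, 16, 7, 10, 9, 17, 11, 12, 13, 5, 6, 4, 15]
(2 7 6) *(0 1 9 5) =(0 1 9 5)(2 7 6) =[1, 9, 7, 3, 4, 0, 2, 6, 8, 5]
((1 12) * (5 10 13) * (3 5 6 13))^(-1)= ((1 12)(3 5 10)(6 13))^(-1)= (1 12)(3 10 5)(6 13)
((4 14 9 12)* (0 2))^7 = (0 2)(4 12 9 14)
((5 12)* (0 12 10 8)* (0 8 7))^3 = ((0 12 5 10 7))^3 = (0 10 12 7 5)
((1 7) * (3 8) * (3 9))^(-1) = ((1 7)(3 8 9))^(-1) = (1 7)(3 9 8)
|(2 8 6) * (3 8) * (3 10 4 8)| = 5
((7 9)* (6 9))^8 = (6 7 9)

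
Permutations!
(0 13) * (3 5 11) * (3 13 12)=(0 12 3 5 11 13)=[12, 1, 2, 5, 4, 11, 6, 7, 8, 9, 10, 13, 3, 0]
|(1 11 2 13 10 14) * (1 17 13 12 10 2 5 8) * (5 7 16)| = 6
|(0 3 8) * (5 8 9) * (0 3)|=4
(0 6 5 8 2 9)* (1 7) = (0 6 5 8 2 9)(1 7) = [6, 7, 9, 3, 4, 8, 5, 1, 2, 0]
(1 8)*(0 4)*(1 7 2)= [4, 8, 1, 3, 0, 5, 6, 2, 7]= (0 4)(1 8 7 2)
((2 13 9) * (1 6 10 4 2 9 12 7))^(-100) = ((1 6 10 4 2 13 12 7))^(-100) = (1 2)(4 7)(6 13)(10 12)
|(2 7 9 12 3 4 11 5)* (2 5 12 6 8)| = 20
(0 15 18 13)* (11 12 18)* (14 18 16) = (0 15 11 12 16 14 18 13) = [15, 1, 2, 3, 4, 5, 6, 7, 8, 9, 10, 12, 16, 0, 18, 11, 14, 17, 13]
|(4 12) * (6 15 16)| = 6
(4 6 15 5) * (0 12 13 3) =(0 12 13 3)(4 6 15 5) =[12, 1, 2, 0, 6, 4, 15, 7, 8, 9, 10, 11, 13, 3, 14, 5]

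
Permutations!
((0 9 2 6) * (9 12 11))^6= ((0 12 11 9 2 6))^6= (12)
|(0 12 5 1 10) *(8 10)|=|(0 12 5 1 8 10)|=6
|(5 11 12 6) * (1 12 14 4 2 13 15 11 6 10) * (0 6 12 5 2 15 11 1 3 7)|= |(0 6 2 13 11 14 4 15 1 5 12 10 3 7)|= 14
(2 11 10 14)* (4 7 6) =(2 11 10 14)(4 7 6) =[0, 1, 11, 3, 7, 5, 4, 6, 8, 9, 14, 10, 12, 13, 2]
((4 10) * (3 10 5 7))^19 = ((3 10 4 5 7))^19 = (3 7 5 4 10)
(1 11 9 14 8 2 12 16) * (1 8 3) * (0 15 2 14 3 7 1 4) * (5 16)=(0 15 2 12 5 16 8 14 7 1 11 9 3 4)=[15, 11, 12, 4, 0, 16, 6, 1, 14, 3, 10, 9, 5, 13, 7, 2, 8]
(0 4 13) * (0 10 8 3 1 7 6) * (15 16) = (0 4 13 10 8 3 1 7 6)(15 16) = [4, 7, 2, 1, 13, 5, 0, 6, 3, 9, 8, 11, 12, 10, 14, 16, 15]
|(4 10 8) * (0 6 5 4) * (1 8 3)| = |(0 6 5 4 10 3 1 8)| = 8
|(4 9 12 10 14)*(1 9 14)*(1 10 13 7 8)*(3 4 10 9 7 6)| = 24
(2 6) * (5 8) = (2 6)(5 8) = [0, 1, 6, 3, 4, 8, 2, 7, 5]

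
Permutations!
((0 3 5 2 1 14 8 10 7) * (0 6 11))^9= (0 6 10 14 2 3 11 7 8 1 5)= ((0 3 5 2 1 14 8 10 7 6 11))^9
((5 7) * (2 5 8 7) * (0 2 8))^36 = (0 2 5 8 7) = ((0 2 5 8 7))^36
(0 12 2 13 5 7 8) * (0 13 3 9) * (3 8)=(0 12 2 8 13 5 7 3 9)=[12, 1, 8, 9, 4, 7, 6, 3, 13, 0, 10, 11, 2, 5]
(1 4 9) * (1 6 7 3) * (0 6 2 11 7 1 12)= (0 6 1 4 9 2 11 7 3 12)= [6, 4, 11, 12, 9, 5, 1, 3, 8, 2, 10, 7, 0]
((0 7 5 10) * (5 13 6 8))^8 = ((0 7 13 6 8 5 10))^8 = (0 7 13 6 8 5 10)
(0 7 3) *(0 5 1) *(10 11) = (0 7 3 5 1)(10 11) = [7, 0, 2, 5, 4, 1, 6, 3, 8, 9, 11, 10]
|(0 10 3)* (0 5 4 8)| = 6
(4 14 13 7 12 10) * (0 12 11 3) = [12, 1, 2, 0, 14, 5, 6, 11, 8, 9, 4, 3, 10, 7, 13] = (0 12 10 4 14 13 7 11 3)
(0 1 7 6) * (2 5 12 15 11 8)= (0 1 7 6)(2 5 12 15 11 8)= [1, 7, 5, 3, 4, 12, 0, 6, 2, 9, 10, 8, 15, 13, 14, 11]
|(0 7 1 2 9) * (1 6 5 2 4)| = 6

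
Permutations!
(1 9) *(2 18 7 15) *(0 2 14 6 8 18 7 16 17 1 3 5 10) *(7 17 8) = (0 2 17 1 9 3 5 10)(6 7 15 14)(8 18 16) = [2, 9, 17, 5, 4, 10, 7, 15, 18, 3, 0, 11, 12, 13, 6, 14, 8, 1, 16]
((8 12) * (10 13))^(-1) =((8 12)(10 13))^(-1) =(8 12)(10 13)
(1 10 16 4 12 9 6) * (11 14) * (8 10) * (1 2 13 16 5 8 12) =(1 12 9 6 2 13 16 4)(5 8 10)(11 14) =[0, 12, 13, 3, 1, 8, 2, 7, 10, 6, 5, 14, 9, 16, 11, 15, 4]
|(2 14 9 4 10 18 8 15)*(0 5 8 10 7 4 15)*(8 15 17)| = 8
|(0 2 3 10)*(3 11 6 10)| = |(0 2 11 6 10)| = 5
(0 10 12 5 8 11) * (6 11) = (0 10 12 5 8 6 11) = [10, 1, 2, 3, 4, 8, 11, 7, 6, 9, 12, 0, 5]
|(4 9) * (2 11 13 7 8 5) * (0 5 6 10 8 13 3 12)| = 6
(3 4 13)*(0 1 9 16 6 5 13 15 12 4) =[1, 9, 2, 0, 15, 13, 5, 7, 8, 16, 10, 11, 4, 3, 14, 12, 6] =(0 1 9 16 6 5 13 3)(4 15 12)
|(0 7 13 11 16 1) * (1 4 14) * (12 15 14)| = |(0 7 13 11 16 4 12 15 14 1)| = 10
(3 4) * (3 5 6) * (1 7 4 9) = (1 7 4 5 6 3 9) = [0, 7, 2, 9, 5, 6, 3, 4, 8, 1]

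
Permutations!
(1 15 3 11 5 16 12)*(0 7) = [7, 15, 2, 11, 4, 16, 6, 0, 8, 9, 10, 5, 1, 13, 14, 3, 12] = (0 7)(1 15 3 11 5 16 12)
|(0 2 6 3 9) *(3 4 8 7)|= |(0 2 6 4 8 7 3 9)|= 8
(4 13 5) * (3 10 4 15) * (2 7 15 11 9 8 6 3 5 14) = [0, 1, 7, 10, 13, 11, 3, 15, 6, 8, 4, 9, 12, 14, 2, 5] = (2 7 15 5 11 9 8 6 3 10 4 13 14)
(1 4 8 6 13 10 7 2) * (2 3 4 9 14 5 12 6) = (1 9 14 5 12 6 13 10 7 3 4 8 2) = [0, 9, 1, 4, 8, 12, 13, 3, 2, 14, 7, 11, 6, 10, 5]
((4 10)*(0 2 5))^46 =(10)(0 2 5) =((0 2 5)(4 10))^46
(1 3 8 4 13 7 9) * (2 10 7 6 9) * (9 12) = [0, 3, 10, 8, 13, 5, 12, 2, 4, 1, 7, 11, 9, 6] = (1 3 8 4 13 6 12 9)(2 10 7)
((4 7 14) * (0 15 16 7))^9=((0 15 16 7 14 4))^9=(0 7)(4 16)(14 15)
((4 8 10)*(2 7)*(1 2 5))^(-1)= ((1 2 7 5)(4 8 10))^(-1)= (1 5 7 2)(4 10 8)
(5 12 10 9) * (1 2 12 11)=(1 2 12 10 9 5 11)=[0, 2, 12, 3, 4, 11, 6, 7, 8, 5, 9, 1, 10]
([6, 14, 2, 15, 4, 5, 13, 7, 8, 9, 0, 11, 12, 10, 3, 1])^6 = (0 13)(1 3)(6 10)(14 15)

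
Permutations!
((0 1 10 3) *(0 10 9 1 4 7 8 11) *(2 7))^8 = (0 2 8)(4 7 11)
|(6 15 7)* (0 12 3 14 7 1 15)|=|(0 12 3 14 7 6)(1 15)|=6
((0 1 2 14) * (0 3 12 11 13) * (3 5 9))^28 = ((0 1 2 14 5 9 3 12 11 13))^28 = (0 11 3 5 2)(1 13 12 9 14)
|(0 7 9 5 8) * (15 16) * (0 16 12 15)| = 6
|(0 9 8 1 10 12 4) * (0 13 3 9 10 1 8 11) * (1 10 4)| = |(0 4 13 3 9 11)(1 10 12)| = 6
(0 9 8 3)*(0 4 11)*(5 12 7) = (0 9 8 3 4 11)(5 12 7) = [9, 1, 2, 4, 11, 12, 6, 5, 3, 8, 10, 0, 7]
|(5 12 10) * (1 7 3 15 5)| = 7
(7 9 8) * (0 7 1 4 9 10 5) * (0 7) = (1 4 9 8)(5 7 10) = [0, 4, 2, 3, 9, 7, 6, 10, 1, 8, 5]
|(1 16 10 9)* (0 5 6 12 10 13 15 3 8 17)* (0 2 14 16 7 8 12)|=|(0 5 6)(1 7 8 17 2 14 16 13 15 3 12 10 9)|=39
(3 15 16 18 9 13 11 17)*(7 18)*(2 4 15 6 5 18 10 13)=(2 4 15 16 7 10 13 11 17 3 6 5 18 9)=[0, 1, 4, 6, 15, 18, 5, 10, 8, 2, 13, 17, 12, 11, 14, 16, 7, 3, 9]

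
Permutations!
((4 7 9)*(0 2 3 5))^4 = ((0 2 3 5)(4 7 9))^4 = (4 7 9)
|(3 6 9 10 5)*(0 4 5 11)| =8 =|(0 4 5 3 6 9 10 11)|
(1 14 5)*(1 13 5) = [0, 14, 2, 3, 4, 13, 6, 7, 8, 9, 10, 11, 12, 5, 1] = (1 14)(5 13)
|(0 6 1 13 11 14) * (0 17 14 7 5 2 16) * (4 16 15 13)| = |(0 6 1 4 16)(2 15 13 11 7 5)(14 17)| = 30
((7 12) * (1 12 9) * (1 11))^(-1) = ((1 12 7 9 11))^(-1) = (1 11 9 7 12)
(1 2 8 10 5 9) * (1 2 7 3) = (1 7 3)(2 8 10 5 9) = [0, 7, 8, 1, 4, 9, 6, 3, 10, 2, 5]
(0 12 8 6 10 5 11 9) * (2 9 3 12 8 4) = (0 8 6 10 5 11 3 12 4 2 9) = [8, 1, 9, 12, 2, 11, 10, 7, 6, 0, 5, 3, 4]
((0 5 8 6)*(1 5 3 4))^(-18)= ((0 3 4 1 5 8 6))^(-18)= (0 1 6 4 8 3 5)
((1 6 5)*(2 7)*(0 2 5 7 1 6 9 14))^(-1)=((0 2 1 9 14)(5 6 7))^(-1)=(0 14 9 1 2)(5 7 6)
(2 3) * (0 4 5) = [4, 1, 3, 2, 5, 0] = (0 4 5)(2 3)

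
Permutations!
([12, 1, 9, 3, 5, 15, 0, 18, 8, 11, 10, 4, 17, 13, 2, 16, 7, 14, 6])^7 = (0 4)(2 7)(5 12)(6 11)(9 18)(14 16)(15 17)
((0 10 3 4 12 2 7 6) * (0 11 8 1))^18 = ((0 10 3 4 12 2 7 6 11 8 1))^18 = (0 6 4 1 7 3 8 2 10 11 12)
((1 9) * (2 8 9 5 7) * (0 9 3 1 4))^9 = ((0 9 4)(1 5 7 2 8 3))^9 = (9)(1 2)(3 7)(5 8)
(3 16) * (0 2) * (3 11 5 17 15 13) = [2, 1, 0, 16, 4, 17, 6, 7, 8, 9, 10, 5, 12, 3, 14, 13, 11, 15] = (0 2)(3 16 11 5 17 15 13)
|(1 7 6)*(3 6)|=4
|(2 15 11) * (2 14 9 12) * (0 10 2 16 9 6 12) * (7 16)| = |(0 10 2 15 11 14 6 12 7 16 9)| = 11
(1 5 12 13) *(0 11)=(0 11)(1 5 12 13)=[11, 5, 2, 3, 4, 12, 6, 7, 8, 9, 10, 0, 13, 1]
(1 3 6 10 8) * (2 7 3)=(1 2 7 3 6 10 8)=[0, 2, 7, 6, 4, 5, 10, 3, 1, 9, 8]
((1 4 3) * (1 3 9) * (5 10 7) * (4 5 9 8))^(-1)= (1 9 7 10 5)(4 8)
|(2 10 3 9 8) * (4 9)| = 6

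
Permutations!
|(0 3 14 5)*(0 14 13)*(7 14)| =3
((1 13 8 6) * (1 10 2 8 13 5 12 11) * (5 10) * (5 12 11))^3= (13)(1 8 5 10 6 11 2 12)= ((13)(1 10 2 8 6 12 5 11))^3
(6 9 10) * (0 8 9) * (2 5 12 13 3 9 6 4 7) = (0 8 6)(2 5 12 13 3 9 10 4 7) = [8, 1, 5, 9, 7, 12, 0, 2, 6, 10, 4, 11, 13, 3]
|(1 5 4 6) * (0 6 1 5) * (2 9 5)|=7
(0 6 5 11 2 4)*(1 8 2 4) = [6, 8, 1, 3, 0, 11, 5, 7, 2, 9, 10, 4] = (0 6 5 11 4)(1 8 2)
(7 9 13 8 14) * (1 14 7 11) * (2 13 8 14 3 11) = (1 3 11)(2 13 14)(7 9 8) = [0, 3, 13, 11, 4, 5, 6, 9, 7, 8, 10, 1, 12, 14, 2]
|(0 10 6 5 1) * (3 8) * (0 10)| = |(1 10 6 5)(3 8)| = 4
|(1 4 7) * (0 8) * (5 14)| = 6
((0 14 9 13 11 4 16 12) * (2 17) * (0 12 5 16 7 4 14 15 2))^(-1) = (0 17 2 15)(4 7)(5 16)(9 14 11 13)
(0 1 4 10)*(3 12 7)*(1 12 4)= [12, 1, 2, 4, 10, 5, 6, 3, 8, 9, 0, 11, 7]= (0 12 7 3 4 10)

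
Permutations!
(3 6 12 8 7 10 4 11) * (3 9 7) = (3 6 12 8)(4 11 9 7 10) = [0, 1, 2, 6, 11, 5, 12, 10, 3, 7, 4, 9, 8]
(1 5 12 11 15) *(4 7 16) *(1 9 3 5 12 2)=[0, 12, 1, 5, 7, 2, 6, 16, 8, 3, 10, 15, 11, 13, 14, 9, 4]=(1 12 11 15 9 3 5 2)(4 7 16)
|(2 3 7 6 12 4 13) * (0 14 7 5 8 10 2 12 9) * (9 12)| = |(0 14 7 6 12 4 13 9)(2 3 5 8 10)| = 40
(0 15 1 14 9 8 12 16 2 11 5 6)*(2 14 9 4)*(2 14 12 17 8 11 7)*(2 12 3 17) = (0 15 1 9 11 5 6)(2 7 12 16 3 17 8)(4 14) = [15, 9, 7, 17, 14, 6, 0, 12, 2, 11, 10, 5, 16, 13, 4, 1, 3, 8]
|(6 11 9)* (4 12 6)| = 5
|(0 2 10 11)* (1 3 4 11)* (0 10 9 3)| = 8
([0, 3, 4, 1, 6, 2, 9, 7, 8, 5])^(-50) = [0, 1, 2, 3, 4, 5, 6, 7, 8, 9]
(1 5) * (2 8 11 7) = (1 5)(2 8 11 7) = [0, 5, 8, 3, 4, 1, 6, 2, 11, 9, 10, 7]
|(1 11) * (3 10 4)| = |(1 11)(3 10 4)| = 6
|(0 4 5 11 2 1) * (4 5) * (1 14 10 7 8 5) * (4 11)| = 8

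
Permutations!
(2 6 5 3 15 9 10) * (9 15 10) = [0, 1, 6, 10, 4, 3, 5, 7, 8, 9, 2, 11, 12, 13, 14, 15] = (15)(2 6 5 3 10)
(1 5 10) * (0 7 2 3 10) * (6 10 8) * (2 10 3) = (0 7 10 1 5)(3 8 6) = [7, 5, 2, 8, 4, 0, 3, 10, 6, 9, 1]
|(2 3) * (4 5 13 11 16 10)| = |(2 3)(4 5 13 11 16 10)| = 6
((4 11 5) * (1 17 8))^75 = (17)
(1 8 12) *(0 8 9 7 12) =(0 8)(1 9 7 12) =[8, 9, 2, 3, 4, 5, 6, 12, 0, 7, 10, 11, 1]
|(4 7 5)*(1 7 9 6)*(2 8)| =6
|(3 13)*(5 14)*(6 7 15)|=6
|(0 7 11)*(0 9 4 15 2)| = 7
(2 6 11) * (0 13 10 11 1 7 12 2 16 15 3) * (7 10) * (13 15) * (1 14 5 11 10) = [15, 1, 6, 0, 4, 11, 14, 12, 8, 9, 10, 16, 2, 7, 5, 3, 13] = (0 15 3)(2 6 14 5 11 16 13 7 12)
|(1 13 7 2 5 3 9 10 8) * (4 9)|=10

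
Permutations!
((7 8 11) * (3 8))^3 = ((3 8 11 7))^3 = (3 7 11 8)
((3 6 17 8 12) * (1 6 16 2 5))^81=((1 6 17 8 12 3 16 2 5))^81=(17)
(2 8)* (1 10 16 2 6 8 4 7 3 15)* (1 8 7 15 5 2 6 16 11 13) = (1 10 11 13)(2 4 15 8 16 6 7 3 5) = [0, 10, 4, 5, 15, 2, 7, 3, 16, 9, 11, 13, 12, 1, 14, 8, 6]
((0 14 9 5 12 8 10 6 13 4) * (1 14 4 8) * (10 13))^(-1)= (0 4)(1 12 5 9 14)(6 10)(8 13)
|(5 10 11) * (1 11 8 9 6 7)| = 8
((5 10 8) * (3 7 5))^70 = ((3 7 5 10 8))^70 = (10)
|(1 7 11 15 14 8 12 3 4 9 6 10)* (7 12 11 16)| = 28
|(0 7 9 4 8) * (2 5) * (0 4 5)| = 10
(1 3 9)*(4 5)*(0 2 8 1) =[2, 3, 8, 9, 5, 4, 6, 7, 1, 0] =(0 2 8 1 3 9)(4 5)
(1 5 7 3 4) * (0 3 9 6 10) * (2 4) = (0 3 2 4 1 5 7 9 6 10) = [3, 5, 4, 2, 1, 7, 10, 9, 8, 6, 0]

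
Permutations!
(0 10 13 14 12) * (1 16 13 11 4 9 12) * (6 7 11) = [10, 16, 2, 3, 9, 5, 7, 11, 8, 12, 6, 4, 0, 14, 1, 15, 13] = (0 10 6 7 11 4 9 12)(1 16 13 14)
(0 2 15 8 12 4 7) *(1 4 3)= [2, 4, 15, 1, 7, 5, 6, 0, 12, 9, 10, 11, 3, 13, 14, 8]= (0 2 15 8 12 3 1 4 7)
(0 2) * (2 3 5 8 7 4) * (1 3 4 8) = [4, 3, 0, 5, 2, 1, 6, 8, 7] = (0 4 2)(1 3 5)(7 8)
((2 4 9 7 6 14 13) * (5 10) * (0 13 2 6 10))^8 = (0 10 9 2 6)(4 14 13 5 7)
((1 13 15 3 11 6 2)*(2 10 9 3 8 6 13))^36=(3 8)(6 11)(9 15)(10 13)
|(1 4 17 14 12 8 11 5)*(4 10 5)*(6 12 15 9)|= |(1 10 5)(4 17 14 15 9 6 12 8 11)|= 9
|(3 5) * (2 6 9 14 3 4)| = 7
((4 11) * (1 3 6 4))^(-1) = ((1 3 6 4 11))^(-1) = (1 11 4 6 3)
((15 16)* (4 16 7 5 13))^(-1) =(4 13 5 7 15 16)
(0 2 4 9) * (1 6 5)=[2, 6, 4, 3, 9, 1, 5, 7, 8, 0]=(0 2 4 9)(1 6 5)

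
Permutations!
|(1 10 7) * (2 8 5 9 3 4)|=|(1 10 7)(2 8 5 9 3 4)|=6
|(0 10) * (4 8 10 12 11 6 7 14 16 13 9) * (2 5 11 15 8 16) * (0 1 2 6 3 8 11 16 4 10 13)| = 39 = |(0 12 15 11 3 8 13 9 10 1 2 5 16)(6 7 14)|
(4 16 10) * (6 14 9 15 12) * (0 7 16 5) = [7, 1, 2, 3, 5, 0, 14, 16, 8, 15, 4, 11, 6, 13, 9, 12, 10] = (0 7 16 10 4 5)(6 14 9 15 12)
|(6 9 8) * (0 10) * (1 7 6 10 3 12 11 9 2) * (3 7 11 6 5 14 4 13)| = |(0 7 5 14 4 13 3 12 6 2 1 11 9 8 10)| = 15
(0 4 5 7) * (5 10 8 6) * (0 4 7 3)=[7, 1, 2, 0, 10, 3, 5, 4, 6, 9, 8]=(0 7 4 10 8 6 5 3)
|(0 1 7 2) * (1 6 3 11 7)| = 6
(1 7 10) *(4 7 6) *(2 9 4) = (1 6 2 9 4 7 10) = [0, 6, 9, 3, 7, 5, 2, 10, 8, 4, 1]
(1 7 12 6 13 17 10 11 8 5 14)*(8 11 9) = [0, 7, 2, 3, 4, 14, 13, 12, 5, 8, 9, 11, 6, 17, 1, 15, 16, 10] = (1 7 12 6 13 17 10 9 8 5 14)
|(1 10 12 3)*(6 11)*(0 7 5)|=|(0 7 5)(1 10 12 3)(6 11)|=12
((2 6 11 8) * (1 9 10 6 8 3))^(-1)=(1 3 11 6 10 9)(2 8)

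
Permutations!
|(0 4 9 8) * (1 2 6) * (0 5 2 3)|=|(0 4 9 8 5 2 6 1 3)|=9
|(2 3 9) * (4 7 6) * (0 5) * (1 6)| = |(0 5)(1 6 4 7)(2 3 9)| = 12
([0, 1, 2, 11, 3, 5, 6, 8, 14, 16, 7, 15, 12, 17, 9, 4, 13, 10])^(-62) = [0, 1, 2, 15, 11, 5, 6, 14, 9, 13, 8, 4, 12, 10, 16, 3, 17, 7]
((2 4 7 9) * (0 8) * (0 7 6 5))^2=(0 7 2 6)(4 5 8 9)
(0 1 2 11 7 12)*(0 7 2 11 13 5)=(0 1 11 2 13 5)(7 12)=[1, 11, 13, 3, 4, 0, 6, 12, 8, 9, 10, 2, 7, 5]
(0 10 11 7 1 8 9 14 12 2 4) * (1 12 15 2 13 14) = (0 10 11 7 12 13 14 15 2 4)(1 8 9) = [10, 8, 4, 3, 0, 5, 6, 12, 9, 1, 11, 7, 13, 14, 15, 2]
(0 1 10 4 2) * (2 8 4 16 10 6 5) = (0 1 6 5 2)(4 8)(10 16) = [1, 6, 0, 3, 8, 2, 5, 7, 4, 9, 16, 11, 12, 13, 14, 15, 10]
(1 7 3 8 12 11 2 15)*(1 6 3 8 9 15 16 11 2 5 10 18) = (1 7 8 12 2 16 11 5 10 18)(3 9 15 6) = [0, 7, 16, 9, 4, 10, 3, 8, 12, 15, 18, 5, 2, 13, 14, 6, 11, 17, 1]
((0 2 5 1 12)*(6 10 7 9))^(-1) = (0 12 1 5 2)(6 9 7 10)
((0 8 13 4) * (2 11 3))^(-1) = (0 4 13 8)(2 3 11)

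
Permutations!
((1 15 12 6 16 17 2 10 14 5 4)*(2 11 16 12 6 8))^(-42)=(17)(1 5 10 8 6)(2 12 15 4 14)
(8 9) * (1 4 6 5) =(1 4 6 5)(8 9) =[0, 4, 2, 3, 6, 1, 5, 7, 9, 8]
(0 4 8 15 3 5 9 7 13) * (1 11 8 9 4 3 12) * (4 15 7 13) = (0 3 5 15 12 1 11 8 7 4 9 13) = [3, 11, 2, 5, 9, 15, 6, 4, 7, 13, 10, 8, 1, 0, 14, 12]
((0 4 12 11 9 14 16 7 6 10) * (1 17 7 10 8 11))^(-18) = (0 11 1 16 6 4 9 17 10 8 12 14 7)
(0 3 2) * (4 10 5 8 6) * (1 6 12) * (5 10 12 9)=(0 3 2)(1 6 4 12)(5 8 9)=[3, 6, 0, 2, 12, 8, 4, 7, 9, 5, 10, 11, 1]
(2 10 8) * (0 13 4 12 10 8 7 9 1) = (0 13 4 12 10 7 9 1)(2 8) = [13, 0, 8, 3, 12, 5, 6, 9, 2, 1, 7, 11, 10, 4]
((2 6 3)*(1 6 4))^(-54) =(1 6 3 2 4) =((1 6 3 2 4))^(-54)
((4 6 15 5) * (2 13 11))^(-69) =((2 13 11)(4 6 15 5))^(-69) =(4 5 15 6)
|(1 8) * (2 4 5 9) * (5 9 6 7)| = |(1 8)(2 4 9)(5 6 7)| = 6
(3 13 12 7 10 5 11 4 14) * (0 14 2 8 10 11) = (0 14 3 13 12 7 11 4 2 8 10 5) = [14, 1, 8, 13, 2, 0, 6, 11, 10, 9, 5, 4, 7, 12, 3]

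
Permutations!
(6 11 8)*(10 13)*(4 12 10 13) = (13)(4 12 10)(6 11 8) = [0, 1, 2, 3, 12, 5, 11, 7, 6, 9, 4, 8, 10, 13]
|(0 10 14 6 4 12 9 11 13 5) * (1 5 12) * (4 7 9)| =|(0 10 14 6 7 9 11 13 12 4 1 5)| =12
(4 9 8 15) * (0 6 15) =(0 6 15 4 9 8) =[6, 1, 2, 3, 9, 5, 15, 7, 0, 8, 10, 11, 12, 13, 14, 4]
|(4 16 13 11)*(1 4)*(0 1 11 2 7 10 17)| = 9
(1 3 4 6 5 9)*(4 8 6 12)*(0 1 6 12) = (0 1 3 8 12 4)(5 9 6) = [1, 3, 2, 8, 0, 9, 5, 7, 12, 6, 10, 11, 4]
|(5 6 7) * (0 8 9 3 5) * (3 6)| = 10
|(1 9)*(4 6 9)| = 4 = |(1 4 6 9)|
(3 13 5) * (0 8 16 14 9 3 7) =[8, 1, 2, 13, 4, 7, 6, 0, 16, 3, 10, 11, 12, 5, 9, 15, 14] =(0 8 16 14 9 3 13 5 7)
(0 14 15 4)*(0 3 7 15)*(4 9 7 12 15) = [14, 1, 2, 12, 3, 5, 6, 4, 8, 7, 10, 11, 15, 13, 0, 9] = (0 14)(3 12 15 9 7 4)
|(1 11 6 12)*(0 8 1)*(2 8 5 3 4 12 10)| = 30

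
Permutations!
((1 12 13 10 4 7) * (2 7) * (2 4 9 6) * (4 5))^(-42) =((1 12 13 10 9 6 2 7)(4 5))^(-42) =(1 2 9 13)(6 10 12 7)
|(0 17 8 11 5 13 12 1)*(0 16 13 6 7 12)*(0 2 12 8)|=|(0 17)(1 16 13 2 12)(5 6 7 8 11)|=10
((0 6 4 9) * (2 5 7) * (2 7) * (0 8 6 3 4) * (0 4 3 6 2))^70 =(9)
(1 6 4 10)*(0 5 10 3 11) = (0 5 10 1 6 4 3 11) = [5, 6, 2, 11, 3, 10, 4, 7, 8, 9, 1, 0]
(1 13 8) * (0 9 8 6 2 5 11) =(0 9 8 1 13 6 2 5 11) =[9, 13, 5, 3, 4, 11, 2, 7, 1, 8, 10, 0, 12, 6]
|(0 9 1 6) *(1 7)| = 5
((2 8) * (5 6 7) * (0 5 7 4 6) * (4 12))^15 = ((0 5)(2 8)(4 6 12))^15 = (12)(0 5)(2 8)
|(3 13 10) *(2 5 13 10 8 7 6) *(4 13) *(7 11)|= |(2 5 4 13 8 11 7 6)(3 10)|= 8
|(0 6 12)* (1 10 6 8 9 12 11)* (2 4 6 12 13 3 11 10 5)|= |(0 8 9 13 3 11 1 5 2 4 6 10 12)|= 13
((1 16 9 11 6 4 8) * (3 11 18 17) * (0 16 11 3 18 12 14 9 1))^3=(0 11 8 1 4 16 6)(17 18)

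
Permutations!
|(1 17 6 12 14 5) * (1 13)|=7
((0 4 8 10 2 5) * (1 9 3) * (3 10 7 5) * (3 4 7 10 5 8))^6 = (0 3 8 9 2)(1 10 5 4 7)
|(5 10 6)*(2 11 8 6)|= 6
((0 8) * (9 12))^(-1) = ((0 8)(9 12))^(-1) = (0 8)(9 12)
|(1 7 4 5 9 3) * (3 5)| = |(1 7 4 3)(5 9)| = 4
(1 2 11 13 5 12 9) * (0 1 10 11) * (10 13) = (0 1 2)(5 12 9 13)(10 11) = [1, 2, 0, 3, 4, 12, 6, 7, 8, 13, 11, 10, 9, 5]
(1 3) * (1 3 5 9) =[0, 5, 2, 3, 4, 9, 6, 7, 8, 1] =(1 5 9)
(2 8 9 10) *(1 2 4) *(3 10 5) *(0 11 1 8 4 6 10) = (0 11 1 2 4 8 9 5 3)(6 10) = [11, 2, 4, 0, 8, 3, 10, 7, 9, 5, 6, 1]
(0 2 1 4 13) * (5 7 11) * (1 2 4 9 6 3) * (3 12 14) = (0 4 13)(1 9 6 12 14 3)(5 7 11) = [4, 9, 2, 1, 13, 7, 12, 11, 8, 6, 10, 5, 14, 0, 3]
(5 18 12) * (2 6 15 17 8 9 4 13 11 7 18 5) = (2 6 15 17 8 9 4 13 11 7 18 12) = [0, 1, 6, 3, 13, 5, 15, 18, 9, 4, 10, 7, 2, 11, 14, 17, 16, 8, 12]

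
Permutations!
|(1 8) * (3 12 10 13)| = 4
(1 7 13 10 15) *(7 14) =(1 14 7 13 10 15) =[0, 14, 2, 3, 4, 5, 6, 13, 8, 9, 15, 11, 12, 10, 7, 1]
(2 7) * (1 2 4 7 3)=[0, 2, 3, 1, 7, 5, 6, 4]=(1 2 3)(4 7)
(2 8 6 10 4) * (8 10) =(2 10 4)(6 8) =[0, 1, 10, 3, 2, 5, 8, 7, 6, 9, 4]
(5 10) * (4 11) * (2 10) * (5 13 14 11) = (2 10 13 14 11 4 5) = [0, 1, 10, 3, 5, 2, 6, 7, 8, 9, 13, 4, 12, 14, 11]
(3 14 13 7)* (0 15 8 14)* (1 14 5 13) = (0 15 8 5 13 7 3)(1 14) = [15, 14, 2, 0, 4, 13, 6, 3, 5, 9, 10, 11, 12, 7, 1, 8]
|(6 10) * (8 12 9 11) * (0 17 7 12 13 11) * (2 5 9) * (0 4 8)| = 22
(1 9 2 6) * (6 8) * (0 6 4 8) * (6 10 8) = (0 10 8 4 6 1 9 2) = [10, 9, 0, 3, 6, 5, 1, 7, 4, 2, 8]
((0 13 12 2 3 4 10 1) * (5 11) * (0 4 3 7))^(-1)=((0 13 12 2 7)(1 4 10)(5 11))^(-1)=(0 7 2 12 13)(1 10 4)(5 11)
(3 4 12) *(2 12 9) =(2 12 3 4 9) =[0, 1, 12, 4, 9, 5, 6, 7, 8, 2, 10, 11, 3]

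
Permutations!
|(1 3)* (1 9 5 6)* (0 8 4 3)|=8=|(0 8 4 3 9 5 6 1)|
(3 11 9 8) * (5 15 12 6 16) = (3 11 9 8)(5 15 12 6 16) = [0, 1, 2, 11, 4, 15, 16, 7, 3, 8, 10, 9, 6, 13, 14, 12, 5]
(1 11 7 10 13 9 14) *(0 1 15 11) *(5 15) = (0 1)(5 15 11 7 10 13 9 14) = [1, 0, 2, 3, 4, 15, 6, 10, 8, 14, 13, 7, 12, 9, 5, 11]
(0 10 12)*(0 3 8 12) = (0 10)(3 8 12) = [10, 1, 2, 8, 4, 5, 6, 7, 12, 9, 0, 11, 3]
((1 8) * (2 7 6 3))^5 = (1 8)(2 7 6 3)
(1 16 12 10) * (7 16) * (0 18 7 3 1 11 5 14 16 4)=(0 18 7 4)(1 3)(5 14 16 12 10 11)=[18, 3, 2, 1, 0, 14, 6, 4, 8, 9, 11, 5, 10, 13, 16, 15, 12, 17, 7]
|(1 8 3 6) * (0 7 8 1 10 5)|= 7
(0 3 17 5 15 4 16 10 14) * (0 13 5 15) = (0 3 17 15 4 16 10 14 13 5) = [3, 1, 2, 17, 16, 0, 6, 7, 8, 9, 14, 11, 12, 5, 13, 4, 10, 15]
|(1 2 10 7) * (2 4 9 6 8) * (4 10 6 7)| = 15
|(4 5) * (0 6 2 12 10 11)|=|(0 6 2 12 10 11)(4 5)|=6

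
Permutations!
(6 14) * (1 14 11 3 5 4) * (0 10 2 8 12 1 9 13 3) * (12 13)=(0 10 2 8 13 3 5 4 9 12 1 14 6 11)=[10, 14, 8, 5, 9, 4, 11, 7, 13, 12, 2, 0, 1, 3, 6]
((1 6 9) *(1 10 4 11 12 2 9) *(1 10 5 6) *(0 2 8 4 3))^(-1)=(0 3 10 6 5 9 2)(4 8 12 11)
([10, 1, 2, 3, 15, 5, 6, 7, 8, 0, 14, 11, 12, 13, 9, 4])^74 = (15)(0 14)(9 10)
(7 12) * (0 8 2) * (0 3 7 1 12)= (0 8 2 3 7)(1 12)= [8, 12, 3, 7, 4, 5, 6, 0, 2, 9, 10, 11, 1]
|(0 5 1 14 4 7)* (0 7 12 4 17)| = 10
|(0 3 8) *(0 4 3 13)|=|(0 13)(3 8 4)|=6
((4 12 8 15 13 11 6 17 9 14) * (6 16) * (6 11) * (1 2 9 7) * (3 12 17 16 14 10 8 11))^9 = (1 3 9 11 8 4 13 7 16 2 12 10 14 15 17 6)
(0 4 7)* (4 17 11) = [17, 1, 2, 3, 7, 5, 6, 0, 8, 9, 10, 4, 12, 13, 14, 15, 16, 11] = (0 17 11 4 7)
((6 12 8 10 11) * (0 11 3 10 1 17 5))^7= (0 5 17 1 8 12 6 11)(3 10)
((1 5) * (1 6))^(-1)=(1 6 5)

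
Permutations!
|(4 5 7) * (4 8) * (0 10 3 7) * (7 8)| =6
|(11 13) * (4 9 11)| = 4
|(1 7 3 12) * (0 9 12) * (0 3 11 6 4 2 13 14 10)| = 12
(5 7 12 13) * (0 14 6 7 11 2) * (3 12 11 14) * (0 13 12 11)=(0 3 11 2 13 5 14 6 7)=[3, 1, 13, 11, 4, 14, 7, 0, 8, 9, 10, 2, 12, 5, 6]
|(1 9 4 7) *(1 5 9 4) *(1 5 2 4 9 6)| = |(1 9 5 6)(2 4 7)| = 12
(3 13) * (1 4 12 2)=(1 4 12 2)(3 13)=[0, 4, 1, 13, 12, 5, 6, 7, 8, 9, 10, 11, 2, 3]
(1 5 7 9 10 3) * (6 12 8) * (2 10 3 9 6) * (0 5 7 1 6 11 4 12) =(0 5 1 7 11 4 12 8 2 10 9 3 6) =[5, 7, 10, 6, 12, 1, 0, 11, 2, 3, 9, 4, 8]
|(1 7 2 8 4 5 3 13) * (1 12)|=|(1 7 2 8 4 5 3 13 12)|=9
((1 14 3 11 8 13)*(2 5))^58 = (1 8 3)(11 14 13)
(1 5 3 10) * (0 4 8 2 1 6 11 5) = (0 4 8 2 1)(3 10 6 11 5) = [4, 0, 1, 10, 8, 3, 11, 7, 2, 9, 6, 5]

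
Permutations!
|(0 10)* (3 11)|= |(0 10)(3 11)|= 2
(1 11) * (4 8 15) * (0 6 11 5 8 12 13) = (0 6 11 1 5 8 15 4 12 13) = [6, 5, 2, 3, 12, 8, 11, 7, 15, 9, 10, 1, 13, 0, 14, 4]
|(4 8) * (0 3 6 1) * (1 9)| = 10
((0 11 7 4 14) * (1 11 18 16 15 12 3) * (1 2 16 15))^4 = (0 3 11)(1 14 12)(2 7 18)(4 15 16)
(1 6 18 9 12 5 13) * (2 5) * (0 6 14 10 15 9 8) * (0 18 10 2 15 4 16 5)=(0 6 10 4 16 5 13 1 14 2)(8 18)(9 12 15)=[6, 14, 0, 3, 16, 13, 10, 7, 18, 12, 4, 11, 15, 1, 2, 9, 5, 17, 8]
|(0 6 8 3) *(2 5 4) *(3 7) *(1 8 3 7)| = 6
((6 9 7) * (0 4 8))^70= ((0 4 8)(6 9 7))^70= (0 4 8)(6 9 7)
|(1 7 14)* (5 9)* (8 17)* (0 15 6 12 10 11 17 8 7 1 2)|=|(0 15 6 12 10 11 17 7 14 2)(5 9)|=10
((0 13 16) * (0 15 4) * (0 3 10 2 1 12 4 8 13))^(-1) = ((1 12 4 3 10 2)(8 13 16 15))^(-1) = (1 2 10 3 4 12)(8 15 16 13)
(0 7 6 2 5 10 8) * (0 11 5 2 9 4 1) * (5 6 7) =(0 5 10 8 11 6 9 4 1) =[5, 0, 2, 3, 1, 10, 9, 7, 11, 4, 8, 6]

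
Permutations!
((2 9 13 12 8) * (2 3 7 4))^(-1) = (2 4 7 3 8 12 13 9)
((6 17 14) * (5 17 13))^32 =(5 14 13 17 6)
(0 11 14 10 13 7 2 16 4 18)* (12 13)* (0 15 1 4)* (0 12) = [11, 4, 16, 3, 18, 5, 6, 2, 8, 9, 0, 14, 13, 7, 10, 1, 12, 17, 15] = (0 11 14 10)(1 4 18 15)(2 16 12 13 7)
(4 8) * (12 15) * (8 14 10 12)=(4 14 10 12 15 8)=[0, 1, 2, 3, 14, 5, 6, 7, 4, 9, 12, 11, 15, 13, 10, 8]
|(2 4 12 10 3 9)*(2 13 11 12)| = 6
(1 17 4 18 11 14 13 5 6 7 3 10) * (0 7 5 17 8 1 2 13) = (0 7 3 10 2 13 17 4 18 11 14)(1 8)(5 6) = [7, 8, 13, 10, 18, 6, 5, 3, 1, 9, 2, 14, 12, 17, 0, 15, 16, 4, 11]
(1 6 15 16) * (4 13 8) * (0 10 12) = (0 10 12)(1 6 15 16)(4 13 8) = [10, 6, 2, 3, 13, 5, 15, 7, 4, 9, 12, 11, 0, 8, 14, 16, 1]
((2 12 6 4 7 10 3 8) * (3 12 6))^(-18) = (2 3 10 4)(6 8 12 7)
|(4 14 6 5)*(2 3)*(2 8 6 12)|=8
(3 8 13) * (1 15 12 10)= (1 15 12 10)(3 8 13)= [0, 15, 2, 8, 4, 5, 6, 7, 13, 9, 1, 11, 10, 3, 14, 12]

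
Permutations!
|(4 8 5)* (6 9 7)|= |(4 8 5)(6 9 7)|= 3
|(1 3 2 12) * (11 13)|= |(1 3 2 12)(11 13)|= 4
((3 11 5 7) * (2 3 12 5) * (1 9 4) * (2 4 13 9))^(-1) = ((1 2 3 11 4)(5 7 12)(9 13))^(-1) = (1 4 11 3 2)(5 12 7)(9 13)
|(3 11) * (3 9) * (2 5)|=6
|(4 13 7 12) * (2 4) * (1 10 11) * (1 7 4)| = 6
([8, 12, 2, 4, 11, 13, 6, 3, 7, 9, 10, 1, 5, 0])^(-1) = [13, 11, 2, 7, 3, 12, 6, 8, 0, 9, 10, 4, 1, 5]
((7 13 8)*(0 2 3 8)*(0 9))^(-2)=((0 2 3 8 7 13 9))^(-2)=(0 13 8 2 9 7 3)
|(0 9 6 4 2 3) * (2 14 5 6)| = 4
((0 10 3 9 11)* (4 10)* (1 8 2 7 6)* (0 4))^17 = ((1 8 2 7 6)(3 9 11 4 10))^17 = (1 2 6 8 7)(3 11 10 9 4)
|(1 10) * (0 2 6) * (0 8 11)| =|(0 2 6 8 11)(1 10)| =10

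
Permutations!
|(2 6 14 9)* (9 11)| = |(2 6 14 11 9)| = 5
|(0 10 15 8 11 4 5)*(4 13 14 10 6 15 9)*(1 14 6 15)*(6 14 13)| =12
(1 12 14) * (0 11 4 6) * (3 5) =(0 11 4 6)(1 12 14)(3 5) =[11, 12, 2, 5, 6, 3, 0, 7, 8, 9, 10, 4, 14, 13, 1]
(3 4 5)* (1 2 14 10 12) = (1 2 14 10 12)(3 4 5) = [0, 2, 14, 4, 5, 3, 6, 7, 8, 9, 12, 11, 1, 13, 10]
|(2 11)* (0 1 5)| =|(0 1 5)(2 11)| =6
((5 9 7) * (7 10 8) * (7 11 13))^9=((5 9 10 8 11 13 7))^9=(5 10 11 7 9 8 13)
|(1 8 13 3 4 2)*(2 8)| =|(1 2)(3 4 8 13)| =4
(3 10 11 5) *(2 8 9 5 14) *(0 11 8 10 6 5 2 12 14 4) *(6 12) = (0 11 4)(2 10 8 9)(3 12 14 6 5) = [11, 1, 10, 12, 0, 3, 5, 7, 9, 2, 8, 4, 14, 13, 6]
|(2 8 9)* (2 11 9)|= 2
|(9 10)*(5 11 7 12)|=4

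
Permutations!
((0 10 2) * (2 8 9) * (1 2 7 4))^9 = (0 10 8 9 7 4 1 2)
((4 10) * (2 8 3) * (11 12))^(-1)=((2 8 3)(4 10)(11 12))^(-1)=(2 3 8)(4 10)(11 12)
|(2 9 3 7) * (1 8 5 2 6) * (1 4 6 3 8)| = |(2 9 8 5)(3 7)(4 6)| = 4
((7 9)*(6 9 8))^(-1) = (6 8 7 9)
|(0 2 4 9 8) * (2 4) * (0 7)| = |(0 4 9 8 7)| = 5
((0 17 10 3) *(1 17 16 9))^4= ((0 16 9 1 17 10 3))^4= (0 17 16 10 9 3 1)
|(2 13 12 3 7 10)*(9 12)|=|(2 13 9 12 3 7 10)|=7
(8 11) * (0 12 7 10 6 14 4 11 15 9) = (0 12 7 10 6 14 4 11 8 15 9) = [12, 1, 2, 3, 11, 5, 14, 10, 15, 0, 6, 8, 7, 13, 4, 9]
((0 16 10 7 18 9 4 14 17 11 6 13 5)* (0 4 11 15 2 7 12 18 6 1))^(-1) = (0 1 11 9 18 12 10 16)(2 15 17 14 4 5 13 6 7)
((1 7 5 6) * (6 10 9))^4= ((1 7 5 10 9 6))^4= (1 9 5)(6 10 7)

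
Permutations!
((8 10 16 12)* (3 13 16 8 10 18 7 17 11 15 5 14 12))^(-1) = ((3 13 16)(5 14 12 10 8 18 7 17 11 15))^(-1) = (3 16 13)(5 15 11 17 7 18 8 10 12 14)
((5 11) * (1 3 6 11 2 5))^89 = ((1 3 6 11)(2 5))^89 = (1 3 6 11)(2 5)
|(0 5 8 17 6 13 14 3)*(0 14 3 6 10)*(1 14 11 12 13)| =|(0 5 8 17 10)(1 14 6)(3 11 12 13)| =60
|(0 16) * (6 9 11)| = |(0 16)(6 9 11)| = 6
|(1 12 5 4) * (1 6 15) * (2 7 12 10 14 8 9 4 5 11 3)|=40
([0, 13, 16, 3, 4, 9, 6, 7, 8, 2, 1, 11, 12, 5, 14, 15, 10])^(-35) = [0, 1, 2, 3, 4, 5, 6, 7, 8, 9, 10, 11, 12, 13, 14, 15, 16]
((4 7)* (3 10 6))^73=((3 10 6)(4 7))^73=(3 10 6)(4 7)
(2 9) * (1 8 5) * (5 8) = (1 5)(2 9) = [0, 5, 9, 3, 4, 1, 6, 7, 8, 2]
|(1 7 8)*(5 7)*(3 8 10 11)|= |(1 5 7 10 11 3 8)|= 7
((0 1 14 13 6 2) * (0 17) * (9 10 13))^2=(0 14 10 6 17 1 9 13 2)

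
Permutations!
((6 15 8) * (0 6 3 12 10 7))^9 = ((0 6 15 8 3 12 10 7))^9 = (0 6 15 8 3 12 10 7)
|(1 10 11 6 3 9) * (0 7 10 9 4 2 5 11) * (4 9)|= 24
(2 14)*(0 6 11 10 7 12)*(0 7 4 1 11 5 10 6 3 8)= (0 3 8)(1 11 6 5 10 4)(2 14)(7 12)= [3, 11, 14, 8, 1, 10, 5, 12, 0, 9, 4, 6, 7, 13, 2]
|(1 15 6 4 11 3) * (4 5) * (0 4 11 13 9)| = 12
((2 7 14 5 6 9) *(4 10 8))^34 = (2 6 14)(4 10 8)(5 7 9)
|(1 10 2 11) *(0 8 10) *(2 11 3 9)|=15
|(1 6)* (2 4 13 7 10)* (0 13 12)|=|(0 13 7 10 2 4 12)(1 6)|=14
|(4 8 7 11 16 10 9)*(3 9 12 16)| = 6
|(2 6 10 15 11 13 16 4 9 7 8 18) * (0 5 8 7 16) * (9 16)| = 10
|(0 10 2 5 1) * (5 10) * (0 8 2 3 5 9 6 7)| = |(0 9 6 7)(1 8 2 10 3 5)| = 12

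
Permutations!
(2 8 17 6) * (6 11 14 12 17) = [0, 1, 8, 3, 4, 5, 2, 7, 6, 9, 10, 14, 17, 13, 12, 15, 16, 11] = (2 8 6)(11 14 12 17)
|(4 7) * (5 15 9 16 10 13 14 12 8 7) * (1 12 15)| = |(1 12 8 7 4 5)(9 16 10 13 14 15)| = 6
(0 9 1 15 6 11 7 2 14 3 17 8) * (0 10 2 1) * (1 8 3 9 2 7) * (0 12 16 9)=(0 2 14)(1 15 6 11)(3 17)(7 8 10)(9 12 16)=[2, 15, 14, 17, 4, 5, 11, 8, 10, 12, 7, 1, 16, 13, 0, 6, 9, 3]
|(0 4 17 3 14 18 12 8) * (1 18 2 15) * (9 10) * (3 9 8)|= |(0 4 17 9 10 8)(1 18 12 3 14 2 15)|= 42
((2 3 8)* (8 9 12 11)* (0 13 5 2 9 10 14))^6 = ((0 13 5 2 3 10 14)(8 9 12 11))^6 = (0 14 10 3 2 5 13)(8 12)(9 11)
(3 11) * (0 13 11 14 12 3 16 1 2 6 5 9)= (0 13 11 16 1 2 6 5 9)(3 14 12)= [13, 2, 6, 14, 4, 9, 5, 7, 8, 0, 10, 16, 3, 11, 12, 15, 1]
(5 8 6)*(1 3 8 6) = (1 3 8)(5 6) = [0, 3, 2, 8, 4, 6, 5, 7, 1]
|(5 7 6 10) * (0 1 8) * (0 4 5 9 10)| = |(0 1 8 4 5 7 6)(9 10)| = 14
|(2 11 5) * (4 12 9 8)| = |(2 11 5)(4 12 9 8)| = 12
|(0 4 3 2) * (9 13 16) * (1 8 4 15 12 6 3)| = 6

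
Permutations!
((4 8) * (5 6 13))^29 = (4 8)(5 13 6)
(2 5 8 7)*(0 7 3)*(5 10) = (0 7 2 10 5 8 3) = [7, 1, 10, 0, 4, 8, 6, 2, 3, 9, 5]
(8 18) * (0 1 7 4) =(0 1 7 4)(8 18) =[1, 7, 2, 3, 0, 5, 6, 4, 18, 9, 10, 11, 12, 13, 14, 15, 16, 17, 8]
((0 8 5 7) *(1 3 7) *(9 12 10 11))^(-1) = (0 7 3 1 5 8)(9 11 10 12) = ((0 8 5 1 3 7)(9 12 10 11))^(-1)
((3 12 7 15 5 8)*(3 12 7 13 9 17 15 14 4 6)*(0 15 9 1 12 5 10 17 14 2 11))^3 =(0 17 4 7)(2 15 9 6)(3 11 10 14)(5 8)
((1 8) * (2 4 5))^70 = ((1 8)(2 4 5))^70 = (8)(2 4 5)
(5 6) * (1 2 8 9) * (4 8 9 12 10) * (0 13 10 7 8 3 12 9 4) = [13, 2, 4, 12, 3, 6, 5, 8, 9, 1, 0, 11, 7, 10] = (0 13 10)(1 2 4 3 12 7 8 9)(5 6)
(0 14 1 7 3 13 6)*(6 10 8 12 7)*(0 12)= (0 14 1 6 12 7 3 13 10 8)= [14, 6, 2, 13, 4, 5, 12, 3, 0, 9, 8, 11, 7, 10, 1]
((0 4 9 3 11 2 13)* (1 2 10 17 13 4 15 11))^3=(0 10)(1 9 2 3 4)(11 13)(15 17)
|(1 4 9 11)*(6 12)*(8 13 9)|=6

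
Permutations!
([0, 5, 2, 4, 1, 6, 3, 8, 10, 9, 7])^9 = [0, 4, 2, 6, 3, 1, 5, 7, 8, 9, 10]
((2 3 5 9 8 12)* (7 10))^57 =(2 9)(3 8)(5 12)(7 10)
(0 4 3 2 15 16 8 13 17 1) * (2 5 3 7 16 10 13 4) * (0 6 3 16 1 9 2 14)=(0 14)(1 6 3 5 16 8 4 7)(2 15 10 13 17 9)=[14, 6, 15, 5, 7, 16, 3, 1, 4, 2, 13, 11, 12, 17, 0, 10, 8, 9]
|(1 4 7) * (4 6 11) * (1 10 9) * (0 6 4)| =15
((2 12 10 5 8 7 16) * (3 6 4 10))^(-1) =((2 12 3 6 4 10 5 8 7 16))^(-1) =(2 16 7 8 5 10 4 6 3 12)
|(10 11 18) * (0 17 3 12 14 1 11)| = 9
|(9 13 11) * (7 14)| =6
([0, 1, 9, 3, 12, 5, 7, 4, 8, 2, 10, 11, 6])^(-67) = [0, 1, 9, 3, 12, 5, 7, 4, 8, 2, 10, 11, 6]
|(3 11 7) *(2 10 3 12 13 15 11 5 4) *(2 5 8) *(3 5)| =30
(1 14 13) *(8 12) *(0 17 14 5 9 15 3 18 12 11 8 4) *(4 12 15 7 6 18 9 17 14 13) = (0 14 4)(1 5 17 13)(3 9 7 6 18 15)(8 11) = [14, 5, 2, 9, 0, 17, 18, 6, 11, 7, 10, 8, 12, 1, 4, 3, 16, 13, 15]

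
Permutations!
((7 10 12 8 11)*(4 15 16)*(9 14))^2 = ((4 15 16)(7 10 12 8 11)(9 14))^2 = (4 16 15)(7 12 11 10 8)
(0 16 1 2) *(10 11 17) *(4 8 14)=[16, 2, 0, 3, 8, 5, 6, 7, 14, 9, 11, 17, 12, 13, 4, 15, 1, 10]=(0 16 1 2)(4 8 14)(10 11 17)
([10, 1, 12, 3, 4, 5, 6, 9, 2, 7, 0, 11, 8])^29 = (0 10)(2 8 12)(7 9)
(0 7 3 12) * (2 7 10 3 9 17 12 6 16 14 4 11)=[10, 1, 7, 6, 11, 5, 16, 9, 8, 17, 3, 2, 0, 13, 4, 15, 14, 12]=(0 10 3 6 16 14 4 11 2 7 9 17 12)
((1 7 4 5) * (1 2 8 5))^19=(1 7 4)(2 8 5)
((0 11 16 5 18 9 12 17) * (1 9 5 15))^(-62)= ((0 11 16 15 1 9 12 17)(5 18))^(-62)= (18)(0 16 1 12)(9 17 11 15)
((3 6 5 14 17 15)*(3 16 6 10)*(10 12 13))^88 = ((3 12 13 10)(5 14 17 15 16 6))^88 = (5 16 17)(6 15 14)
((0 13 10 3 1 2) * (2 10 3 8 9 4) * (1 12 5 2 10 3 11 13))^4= ((0 1 3 12 5 2)(4 10 8 9)(11 13))^4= (13)(0 5 3)(1 2 12)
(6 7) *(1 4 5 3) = (1 4 5 3)(6 7) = [0, 4, 2, 1, 5, 3, 7, 6]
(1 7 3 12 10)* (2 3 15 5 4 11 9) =(1 7 15 5 4 11 9 2 3 12 10) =[0, 7, 3, 12, 11, 4, 6, 15, 8, 2, 1, 9, 10, 13, 14, 5]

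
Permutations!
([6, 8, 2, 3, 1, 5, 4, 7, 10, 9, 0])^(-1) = (0 10 8 1 4 6)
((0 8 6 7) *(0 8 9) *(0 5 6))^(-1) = (0 8 7 6 5 9)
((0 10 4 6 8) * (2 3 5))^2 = ((0 10 4 6 8)(2 3 5))^2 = (0 4 8 10 6)(2 5 3)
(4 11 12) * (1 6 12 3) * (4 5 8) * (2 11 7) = [0, 6, 11, 1, 7, 8, 12, 2, 4, 9, 10, 3, 5] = (1 6 12 5 8 4 7 2 11 3)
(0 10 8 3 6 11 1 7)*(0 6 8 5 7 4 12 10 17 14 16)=(0 17 14 16)(1 4 12 10 5 7 6 11)(3 8)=[17, 4, 2, 8, 12, 7, 11, 6, 3, 9, 5, 1, 10, 13, 16, 15, 0, 14]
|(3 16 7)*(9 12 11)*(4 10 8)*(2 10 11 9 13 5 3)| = 10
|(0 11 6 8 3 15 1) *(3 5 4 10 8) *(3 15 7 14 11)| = 8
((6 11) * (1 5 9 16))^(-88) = ((1 5 9 16)(6 11))^(-88) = (16)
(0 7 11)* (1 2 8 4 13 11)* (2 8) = (0 7 1 8 4 13 11) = [7, 8, 2, 3, 13, 5, 6, 1, 4, 9, 10, 0, 12, 11]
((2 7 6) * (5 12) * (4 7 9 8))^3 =((2 9 8 4 7 6)(5 12))^3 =(2 4)(5 12)(6 8)(7 9)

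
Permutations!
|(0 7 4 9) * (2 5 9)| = 6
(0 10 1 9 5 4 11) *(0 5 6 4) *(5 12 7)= (0 10 1 9 6 4 11 12 7 5)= [10, 9, 2, 3, 11, 0, 4, 5, 8, 6, 1, 12, 7]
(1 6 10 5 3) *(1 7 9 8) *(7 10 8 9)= (1 6 8)(3 10 5)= [0, 6, 2, 10, 4, 3, 8, 7, 1, 9, 5]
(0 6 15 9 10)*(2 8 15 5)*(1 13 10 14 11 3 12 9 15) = (15)(0 6 5 2 8 1 13 10)(3 12 9 14 11) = [6, 13, 8, 12, 4, 2, 5, 7, 1, 14, 0, 3, 9, 10, 11, 15]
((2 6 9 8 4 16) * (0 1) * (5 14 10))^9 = (0 1)(2 8)(4 6)(9 16) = ((0 1)(2 6 9 8 4 16)(5 14 10))^9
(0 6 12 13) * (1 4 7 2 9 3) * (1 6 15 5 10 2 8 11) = (0 15 5 10 2 9 3 6 12 13)(1 4 7 8 11) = [15, 4, 9, 6, 7, 10, 12, 8, 11, 3, 2, 1, 13, 0, 14, 5]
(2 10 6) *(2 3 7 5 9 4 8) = (2 10 6 3 7 5 9 4 8) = [0, 1, 10, 7, 8, 9, 3, 5, 2, 4, 6]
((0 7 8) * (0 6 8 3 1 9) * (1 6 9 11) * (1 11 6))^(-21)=((11)(0 7 3 1 6 8 9))^(-21)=(11)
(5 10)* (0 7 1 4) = [7, 4, 2, 3, 0, 10, 6, 1, 8, 9, 5] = (0 7 1 4)(5 10)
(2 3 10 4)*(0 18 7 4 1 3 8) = (0 18 7 4 2 8)(1 3 10) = [18, 3, 8, 10, 2, 5, 6, 4, 0, 9, 1, 11, 12, 13, 14, 15, 16, 17, 7]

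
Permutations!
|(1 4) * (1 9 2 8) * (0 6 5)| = |(0 6 5)(1 4 9 2 8)| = 15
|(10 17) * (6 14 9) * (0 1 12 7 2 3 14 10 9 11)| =|(0 1 12 7 2 3 14 11)(6 10 17 9)| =8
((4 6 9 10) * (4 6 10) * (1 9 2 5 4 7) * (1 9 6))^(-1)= ((1 6 2 5 4 10)(7 9))^(-1)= (1 10 4 5 2 6)(7 9)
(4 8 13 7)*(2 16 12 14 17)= (2 16 12 14 17)(4 8 13 7)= [0, 1, 16, 3, 8, 5, 6, 4, 13, 9, 10, 11, 14, 7, 17, 15, 12, 2]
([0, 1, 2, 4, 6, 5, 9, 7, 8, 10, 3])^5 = (10)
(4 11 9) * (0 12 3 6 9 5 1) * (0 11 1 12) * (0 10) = (0 10)(1 11 5 12 3 6 9 4) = [10, 11, 2, 6, 1, 12, 9, 7, 8, 4, 0, 5, 3]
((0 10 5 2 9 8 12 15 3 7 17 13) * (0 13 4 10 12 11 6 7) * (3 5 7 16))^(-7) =((0 12 15 5 2 9 8 11 6 16 3)(4 10 7 17))^(-7) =(0 2 6 12 9 16 15 8 3 5 11)(4 10 7 17)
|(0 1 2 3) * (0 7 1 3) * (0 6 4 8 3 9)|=14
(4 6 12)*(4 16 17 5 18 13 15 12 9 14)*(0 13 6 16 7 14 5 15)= (0 13)(4 16 17 15 12 7 14)(5 18 6 9)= [13, 1, 2, 3, 16, 18, 9, 14, 8, 5, 10, 11, 7, 0, 4, 12, 17, 15, 6]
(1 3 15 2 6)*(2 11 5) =[0, 3, 6, 15, 4, 2, 1, 7, 8, 9, 10, 5, 12, 13, 14, 11] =(1 3 15 11 5 2 6)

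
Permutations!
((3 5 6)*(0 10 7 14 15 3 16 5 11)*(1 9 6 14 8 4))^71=((0 10 7 8 4 1 9 6 16 5 14 15 3 11))^71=(0 10 7 8 4 1 9 6 16 5 14 15 3 11)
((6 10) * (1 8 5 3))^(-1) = (1 3 5 8)(6 10)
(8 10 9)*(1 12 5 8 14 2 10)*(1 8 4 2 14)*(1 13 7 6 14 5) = (1 12)(2 10 9 13 7 6 14 5 4) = [0, 12, 10, 3, 2, 4, 14, 6, 8, 13, 9, 11, 1, 7, 5]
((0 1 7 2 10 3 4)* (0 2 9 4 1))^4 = (1 2 7 10 9 3 4) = ((1 7 9 4 2 10 3))^4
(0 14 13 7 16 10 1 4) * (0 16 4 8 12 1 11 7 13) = (0 14)(1 8 12)(4 16 10 11 7) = [14, 8, 2, 3, 16, 5, 6, 4, 12, 9, 11, 7, 1, 13, 0, 15, 10]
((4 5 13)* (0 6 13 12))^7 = (0 6 13 4 5 12)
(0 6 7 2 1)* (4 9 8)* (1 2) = [6, 0, 2, 3, 9, 5, 7, 1, 4, 8] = (0 6 7 1)(4 9 8)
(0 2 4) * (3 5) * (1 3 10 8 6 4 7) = (0 2 7 1 3 5 10 8 6 4) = [2, 3, 7, 5, 0, 10, 4, 1, 6, 9, 8]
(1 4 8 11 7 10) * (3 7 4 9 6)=(1 9 6 3 7 10)(4 8 11)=[0, 9, 2, 7, 8, 5, 3, 10, 11, 6, 1, 4]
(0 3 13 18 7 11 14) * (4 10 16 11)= (0 3 13 18 7 4 10 16 11 14)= [3, 1, 2, 13, 10, 5, 6, 4, 8, 9, 16, 14, 12, 18, 0, 15, 11, 17, 7]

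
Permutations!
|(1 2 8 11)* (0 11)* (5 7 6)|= 15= |(0 11 1 2 8)(5 7 6)|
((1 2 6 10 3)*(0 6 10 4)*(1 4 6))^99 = (0 10)(1 3)(2 4)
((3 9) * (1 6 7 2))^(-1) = ((1 6 7 2)(3 9))^(-1) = (1 2 7 6)(3 9)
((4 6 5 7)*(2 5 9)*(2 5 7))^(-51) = (2 6)(4 5)(7 9)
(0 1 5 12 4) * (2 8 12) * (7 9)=(0 1 5 2 8 12 4)(7 9)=[1, 5, 8, 3, 0, 2, 6, 9, 12, 7, 10, 11, 4]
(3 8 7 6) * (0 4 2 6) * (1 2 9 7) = (0 4 9 7)(1 2 6 3 8) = [4, 2, 6, 8, 9, 5, 3, 0, 1, 7]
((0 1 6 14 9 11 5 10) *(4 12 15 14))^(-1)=(0 10 5 11 9 14 15 12 4 6 1)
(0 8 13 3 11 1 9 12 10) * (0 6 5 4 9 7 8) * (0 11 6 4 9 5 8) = (0 11 1 7)(3 6 8 13)(4 5 9 12 10) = [11, 7, 2, 6, 5, 9, 8, 0, 13, 12, 4, 1, 10, 3]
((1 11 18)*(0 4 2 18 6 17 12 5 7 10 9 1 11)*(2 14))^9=(0 5 18 1 12 2 9 17 14 10 6 4 7 11)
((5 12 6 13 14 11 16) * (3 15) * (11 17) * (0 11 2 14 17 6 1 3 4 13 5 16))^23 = (0 11)(1 3 15 4 13 17 2 14 6 5 12)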